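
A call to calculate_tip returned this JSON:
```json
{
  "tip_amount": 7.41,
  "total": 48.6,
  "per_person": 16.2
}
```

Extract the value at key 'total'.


48.6


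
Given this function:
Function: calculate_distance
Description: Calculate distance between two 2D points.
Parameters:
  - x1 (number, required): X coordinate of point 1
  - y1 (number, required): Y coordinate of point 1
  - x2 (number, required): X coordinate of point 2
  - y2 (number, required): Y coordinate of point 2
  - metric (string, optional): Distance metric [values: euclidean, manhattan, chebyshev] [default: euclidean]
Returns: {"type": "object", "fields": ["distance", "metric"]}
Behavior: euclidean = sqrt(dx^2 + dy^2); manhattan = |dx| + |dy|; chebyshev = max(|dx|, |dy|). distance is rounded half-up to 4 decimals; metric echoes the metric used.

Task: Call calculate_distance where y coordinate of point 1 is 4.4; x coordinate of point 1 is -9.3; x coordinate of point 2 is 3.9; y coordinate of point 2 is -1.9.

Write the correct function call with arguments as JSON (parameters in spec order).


Mapping each described value to its parameter name:
  'Y coordinate of point 1' -> y1 = 4.4
  'X coordinate of point 1' -> x1 = -9.3
  'X coordinate of point 2' -> x2 = 3.9
  'Y coordinate of point 2' -> y2 = -1.9
calculate_distance({"x1": -9.3, "y1": 4.4, "x2": 3.9, "y2": -1.9})


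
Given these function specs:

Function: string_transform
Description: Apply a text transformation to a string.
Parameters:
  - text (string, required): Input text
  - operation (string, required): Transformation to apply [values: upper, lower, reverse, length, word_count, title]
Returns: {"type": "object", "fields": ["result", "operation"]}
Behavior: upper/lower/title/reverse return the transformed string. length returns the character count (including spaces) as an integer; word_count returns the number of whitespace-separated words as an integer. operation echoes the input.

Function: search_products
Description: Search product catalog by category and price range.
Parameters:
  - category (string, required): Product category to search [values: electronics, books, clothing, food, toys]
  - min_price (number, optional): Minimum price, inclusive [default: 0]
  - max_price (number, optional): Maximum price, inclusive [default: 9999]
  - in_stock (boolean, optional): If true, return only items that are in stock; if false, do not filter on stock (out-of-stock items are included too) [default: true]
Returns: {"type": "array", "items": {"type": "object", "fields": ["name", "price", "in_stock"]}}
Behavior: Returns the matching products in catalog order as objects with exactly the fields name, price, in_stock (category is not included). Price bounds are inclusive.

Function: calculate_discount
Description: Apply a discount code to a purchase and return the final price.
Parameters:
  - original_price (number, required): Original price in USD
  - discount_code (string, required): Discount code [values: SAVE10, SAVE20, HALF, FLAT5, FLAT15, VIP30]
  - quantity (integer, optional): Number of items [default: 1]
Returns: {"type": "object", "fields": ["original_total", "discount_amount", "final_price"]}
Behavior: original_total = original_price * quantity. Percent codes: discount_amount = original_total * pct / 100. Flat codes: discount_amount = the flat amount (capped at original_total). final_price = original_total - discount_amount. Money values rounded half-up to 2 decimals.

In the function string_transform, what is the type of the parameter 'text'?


The string_transform spec declares:
  - text (string, required): Input text
Type:
string


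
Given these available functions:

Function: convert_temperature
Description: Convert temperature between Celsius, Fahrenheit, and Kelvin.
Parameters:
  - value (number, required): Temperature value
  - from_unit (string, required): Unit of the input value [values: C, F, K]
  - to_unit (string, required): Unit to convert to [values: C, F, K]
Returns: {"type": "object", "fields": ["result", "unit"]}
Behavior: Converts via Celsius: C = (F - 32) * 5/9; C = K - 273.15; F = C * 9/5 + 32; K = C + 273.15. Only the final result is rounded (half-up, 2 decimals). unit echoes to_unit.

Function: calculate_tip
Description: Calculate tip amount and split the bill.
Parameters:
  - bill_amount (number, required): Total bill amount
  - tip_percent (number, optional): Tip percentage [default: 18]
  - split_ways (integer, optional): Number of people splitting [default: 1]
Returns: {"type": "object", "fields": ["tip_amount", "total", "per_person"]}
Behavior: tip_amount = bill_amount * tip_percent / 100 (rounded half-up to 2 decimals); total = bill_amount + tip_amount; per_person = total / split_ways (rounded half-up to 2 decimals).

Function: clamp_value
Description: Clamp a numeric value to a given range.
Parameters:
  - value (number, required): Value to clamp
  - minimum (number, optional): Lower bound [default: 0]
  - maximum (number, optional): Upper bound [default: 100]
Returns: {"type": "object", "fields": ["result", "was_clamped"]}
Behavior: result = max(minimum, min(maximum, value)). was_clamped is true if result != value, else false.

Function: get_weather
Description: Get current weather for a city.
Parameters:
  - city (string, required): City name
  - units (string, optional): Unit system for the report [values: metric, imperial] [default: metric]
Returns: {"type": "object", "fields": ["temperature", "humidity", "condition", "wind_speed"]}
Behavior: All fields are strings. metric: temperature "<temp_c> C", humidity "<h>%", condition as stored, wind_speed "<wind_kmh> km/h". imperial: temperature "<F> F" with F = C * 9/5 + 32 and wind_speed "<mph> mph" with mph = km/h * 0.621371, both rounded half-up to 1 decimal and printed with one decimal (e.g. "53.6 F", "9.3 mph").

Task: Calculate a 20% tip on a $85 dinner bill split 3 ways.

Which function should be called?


The task needs a function whose description is: Calculate tip amount and split the bill.
calculate_tip


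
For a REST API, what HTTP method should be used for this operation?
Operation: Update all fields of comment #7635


GET = read, POST = create, PUT = update/replace, DELETE = remove
This operation is an update/replace.
PUT


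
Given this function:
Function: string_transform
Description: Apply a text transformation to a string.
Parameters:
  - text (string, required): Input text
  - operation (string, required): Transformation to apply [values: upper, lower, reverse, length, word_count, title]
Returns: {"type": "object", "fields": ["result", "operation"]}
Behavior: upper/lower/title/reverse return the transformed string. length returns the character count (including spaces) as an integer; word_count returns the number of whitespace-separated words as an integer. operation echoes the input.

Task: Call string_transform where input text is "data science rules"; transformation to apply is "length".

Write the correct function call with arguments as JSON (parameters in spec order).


Mapping each described value to its parameter name:
  'Input text' -> text = "data science rules"
  'Transformation to apply' -> operation = "length"
string_transform({"text": "data science rules", "operation": "length"})


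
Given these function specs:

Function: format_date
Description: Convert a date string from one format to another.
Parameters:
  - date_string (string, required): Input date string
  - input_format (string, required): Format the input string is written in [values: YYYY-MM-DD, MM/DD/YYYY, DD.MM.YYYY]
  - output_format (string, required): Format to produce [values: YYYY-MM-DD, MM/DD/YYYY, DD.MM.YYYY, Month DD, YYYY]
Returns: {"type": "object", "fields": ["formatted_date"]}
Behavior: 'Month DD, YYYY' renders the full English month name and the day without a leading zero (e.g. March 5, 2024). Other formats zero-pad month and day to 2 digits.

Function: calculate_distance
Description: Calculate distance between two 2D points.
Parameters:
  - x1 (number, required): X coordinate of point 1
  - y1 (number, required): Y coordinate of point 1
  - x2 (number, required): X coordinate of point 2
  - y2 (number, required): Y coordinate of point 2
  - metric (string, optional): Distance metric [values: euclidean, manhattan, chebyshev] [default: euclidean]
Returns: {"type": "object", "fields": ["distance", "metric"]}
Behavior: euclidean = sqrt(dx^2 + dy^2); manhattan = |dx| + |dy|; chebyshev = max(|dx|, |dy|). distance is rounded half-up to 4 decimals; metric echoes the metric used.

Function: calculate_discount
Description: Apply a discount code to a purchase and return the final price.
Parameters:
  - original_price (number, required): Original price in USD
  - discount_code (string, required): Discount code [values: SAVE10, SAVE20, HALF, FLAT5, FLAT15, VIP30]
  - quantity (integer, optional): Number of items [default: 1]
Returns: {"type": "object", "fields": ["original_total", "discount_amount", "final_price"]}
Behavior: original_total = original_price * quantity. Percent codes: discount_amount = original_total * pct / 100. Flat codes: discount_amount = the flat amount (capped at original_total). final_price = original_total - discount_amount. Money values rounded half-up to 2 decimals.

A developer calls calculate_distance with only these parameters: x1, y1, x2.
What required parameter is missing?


Required parameters: x1, y1, x2, y2
Provided: x1, y1, x2
Missing: y2
y2


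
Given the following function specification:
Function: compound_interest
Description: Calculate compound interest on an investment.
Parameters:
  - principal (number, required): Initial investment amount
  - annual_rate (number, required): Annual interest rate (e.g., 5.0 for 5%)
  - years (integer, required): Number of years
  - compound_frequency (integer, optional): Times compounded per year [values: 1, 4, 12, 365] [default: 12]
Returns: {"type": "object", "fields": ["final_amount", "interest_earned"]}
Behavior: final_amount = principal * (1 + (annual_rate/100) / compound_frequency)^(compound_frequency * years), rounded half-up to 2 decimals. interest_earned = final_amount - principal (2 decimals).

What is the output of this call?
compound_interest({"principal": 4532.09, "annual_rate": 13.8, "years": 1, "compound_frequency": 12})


rate per period = 13.8/100/12 = 0.0115 (keep full precision); periods = 12 * 1 = 12
(1 + 0.0115)^12 = 1.14707191
final_amount = 4532.09 * 1.14707191 = 5198.63314 -> 5198.63
interest_earned = 5198.63 - 4532.09 = 666.54
Output:
{"final_amount": 5198.63, "interest_earned": 666.54}


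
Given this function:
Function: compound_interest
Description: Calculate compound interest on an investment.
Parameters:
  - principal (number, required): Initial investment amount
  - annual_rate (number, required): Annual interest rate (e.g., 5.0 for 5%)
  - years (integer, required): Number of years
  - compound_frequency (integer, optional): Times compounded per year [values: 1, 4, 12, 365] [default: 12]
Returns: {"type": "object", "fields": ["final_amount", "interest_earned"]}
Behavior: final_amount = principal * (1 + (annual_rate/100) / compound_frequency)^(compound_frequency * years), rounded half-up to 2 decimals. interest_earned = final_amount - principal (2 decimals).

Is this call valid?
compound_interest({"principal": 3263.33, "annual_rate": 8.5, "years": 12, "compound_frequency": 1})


Checking all required parameters present and types match... All valid.
Valid


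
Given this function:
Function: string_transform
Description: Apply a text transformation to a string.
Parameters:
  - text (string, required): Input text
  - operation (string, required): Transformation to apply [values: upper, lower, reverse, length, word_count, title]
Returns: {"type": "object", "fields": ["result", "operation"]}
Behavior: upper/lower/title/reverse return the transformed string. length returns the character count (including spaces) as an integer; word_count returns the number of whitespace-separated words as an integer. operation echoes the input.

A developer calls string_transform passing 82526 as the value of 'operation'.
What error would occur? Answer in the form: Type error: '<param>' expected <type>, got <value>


Spec: 'operation' is declared as string; 82526 is an integer.
Type error: 'operation' expected string, got 82526


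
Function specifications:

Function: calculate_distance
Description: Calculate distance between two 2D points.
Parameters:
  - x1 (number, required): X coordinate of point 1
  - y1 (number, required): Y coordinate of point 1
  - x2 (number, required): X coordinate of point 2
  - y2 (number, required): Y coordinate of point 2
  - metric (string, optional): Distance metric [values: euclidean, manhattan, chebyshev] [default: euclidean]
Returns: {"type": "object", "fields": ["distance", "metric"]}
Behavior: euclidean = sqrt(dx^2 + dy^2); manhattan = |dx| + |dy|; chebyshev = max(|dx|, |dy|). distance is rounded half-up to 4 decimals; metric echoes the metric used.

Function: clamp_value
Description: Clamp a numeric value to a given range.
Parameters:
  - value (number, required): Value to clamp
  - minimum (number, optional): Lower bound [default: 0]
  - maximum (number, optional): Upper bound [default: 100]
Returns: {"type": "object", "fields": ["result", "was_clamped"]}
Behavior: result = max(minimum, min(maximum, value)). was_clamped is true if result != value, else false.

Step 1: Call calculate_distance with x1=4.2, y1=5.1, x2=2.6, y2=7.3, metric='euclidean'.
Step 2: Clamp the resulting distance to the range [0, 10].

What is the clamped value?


Step 1: calculate_distance (euclidean)
  |dx| = |2.6 - 4.2| = 1.6; |dy| = |7.3 - 5.1| = 2.2
  euclidean: sqrt(1.6^2 + 2.2^2) = sqrt(7.4) = 2.720294
  Round to 4 decimals: 2.7203
  -> distance = 2.7203
Step 2: clamp_value(value=2.7203, minimum=0, maximum=10)
  result = max(0, min(10, 2.7203)) = max(0, 2.7203) = 2.7203
  was_clamped = (2.7203 != 2.7203) = false
  -> result = 2.7203
2.7203


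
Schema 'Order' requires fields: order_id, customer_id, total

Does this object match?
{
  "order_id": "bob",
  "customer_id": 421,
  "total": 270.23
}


Checking required fields... All present.
Valid - all required fields present


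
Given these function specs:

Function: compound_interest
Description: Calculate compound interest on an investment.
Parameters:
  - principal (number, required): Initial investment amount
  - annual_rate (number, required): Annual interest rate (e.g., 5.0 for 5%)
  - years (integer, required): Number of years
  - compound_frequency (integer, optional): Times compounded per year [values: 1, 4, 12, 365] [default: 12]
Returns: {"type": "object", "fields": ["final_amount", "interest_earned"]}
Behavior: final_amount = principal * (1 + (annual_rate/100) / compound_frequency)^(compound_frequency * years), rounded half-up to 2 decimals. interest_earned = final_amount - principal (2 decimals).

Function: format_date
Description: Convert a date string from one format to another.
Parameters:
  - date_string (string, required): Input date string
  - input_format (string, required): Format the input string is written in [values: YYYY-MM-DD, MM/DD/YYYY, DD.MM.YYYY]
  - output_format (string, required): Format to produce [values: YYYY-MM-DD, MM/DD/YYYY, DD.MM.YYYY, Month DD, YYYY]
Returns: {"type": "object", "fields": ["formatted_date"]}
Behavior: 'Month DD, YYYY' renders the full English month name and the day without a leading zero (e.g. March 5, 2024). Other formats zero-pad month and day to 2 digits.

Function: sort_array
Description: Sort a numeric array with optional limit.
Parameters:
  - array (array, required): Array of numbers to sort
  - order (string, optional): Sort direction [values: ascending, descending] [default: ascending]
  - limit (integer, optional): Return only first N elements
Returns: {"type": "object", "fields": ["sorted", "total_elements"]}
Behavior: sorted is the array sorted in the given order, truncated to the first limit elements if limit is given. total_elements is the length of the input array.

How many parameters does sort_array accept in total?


Parameters of sort_array: array (required), order (optional), limit (optional)
Total:
3


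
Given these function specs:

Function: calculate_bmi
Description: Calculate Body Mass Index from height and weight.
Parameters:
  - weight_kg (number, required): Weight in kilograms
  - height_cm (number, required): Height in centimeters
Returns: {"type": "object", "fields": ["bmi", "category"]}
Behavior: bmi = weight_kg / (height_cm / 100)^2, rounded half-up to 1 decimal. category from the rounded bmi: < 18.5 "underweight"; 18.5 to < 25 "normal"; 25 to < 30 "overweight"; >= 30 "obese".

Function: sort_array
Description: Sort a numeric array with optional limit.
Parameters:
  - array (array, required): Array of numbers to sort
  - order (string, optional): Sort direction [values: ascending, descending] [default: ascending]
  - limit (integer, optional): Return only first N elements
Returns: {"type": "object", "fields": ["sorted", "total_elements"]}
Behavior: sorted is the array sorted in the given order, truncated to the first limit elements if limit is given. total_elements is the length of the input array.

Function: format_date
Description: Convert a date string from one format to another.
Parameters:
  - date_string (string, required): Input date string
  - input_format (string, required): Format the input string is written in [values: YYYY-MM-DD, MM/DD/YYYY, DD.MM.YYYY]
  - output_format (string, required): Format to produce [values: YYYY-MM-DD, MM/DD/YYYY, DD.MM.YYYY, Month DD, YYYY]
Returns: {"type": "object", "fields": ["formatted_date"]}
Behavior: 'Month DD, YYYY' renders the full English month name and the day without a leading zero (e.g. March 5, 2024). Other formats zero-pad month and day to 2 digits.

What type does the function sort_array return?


The sort_array spec declares Returns: {"type": "object", "fields": ["sorted", "total_elements"]}
Type:
object


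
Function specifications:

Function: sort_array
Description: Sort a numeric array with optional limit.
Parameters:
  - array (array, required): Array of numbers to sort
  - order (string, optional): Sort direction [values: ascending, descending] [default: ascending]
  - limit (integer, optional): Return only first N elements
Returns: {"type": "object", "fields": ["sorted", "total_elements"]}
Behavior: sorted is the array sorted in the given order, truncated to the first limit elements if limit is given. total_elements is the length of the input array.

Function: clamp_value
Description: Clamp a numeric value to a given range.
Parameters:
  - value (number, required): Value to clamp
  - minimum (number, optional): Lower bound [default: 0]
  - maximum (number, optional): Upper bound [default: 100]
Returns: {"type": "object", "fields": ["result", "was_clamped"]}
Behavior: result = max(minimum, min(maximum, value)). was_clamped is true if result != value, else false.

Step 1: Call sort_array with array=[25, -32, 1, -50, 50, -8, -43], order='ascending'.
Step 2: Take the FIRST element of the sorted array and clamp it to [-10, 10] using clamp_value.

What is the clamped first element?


Step 1: sort_array(order=ascending)
  sorted: [-50, -43, -32, -8, 1, 25, 50]
  -> first element = -50
Step 2: clamp_value(value=-50, minimum=-10, maximum=10)
  result = max(-10, min(10, -50)) = max(-10, -50) = -10
  was_clamped = (-10 != -50) = true
  -> result = -10
-10


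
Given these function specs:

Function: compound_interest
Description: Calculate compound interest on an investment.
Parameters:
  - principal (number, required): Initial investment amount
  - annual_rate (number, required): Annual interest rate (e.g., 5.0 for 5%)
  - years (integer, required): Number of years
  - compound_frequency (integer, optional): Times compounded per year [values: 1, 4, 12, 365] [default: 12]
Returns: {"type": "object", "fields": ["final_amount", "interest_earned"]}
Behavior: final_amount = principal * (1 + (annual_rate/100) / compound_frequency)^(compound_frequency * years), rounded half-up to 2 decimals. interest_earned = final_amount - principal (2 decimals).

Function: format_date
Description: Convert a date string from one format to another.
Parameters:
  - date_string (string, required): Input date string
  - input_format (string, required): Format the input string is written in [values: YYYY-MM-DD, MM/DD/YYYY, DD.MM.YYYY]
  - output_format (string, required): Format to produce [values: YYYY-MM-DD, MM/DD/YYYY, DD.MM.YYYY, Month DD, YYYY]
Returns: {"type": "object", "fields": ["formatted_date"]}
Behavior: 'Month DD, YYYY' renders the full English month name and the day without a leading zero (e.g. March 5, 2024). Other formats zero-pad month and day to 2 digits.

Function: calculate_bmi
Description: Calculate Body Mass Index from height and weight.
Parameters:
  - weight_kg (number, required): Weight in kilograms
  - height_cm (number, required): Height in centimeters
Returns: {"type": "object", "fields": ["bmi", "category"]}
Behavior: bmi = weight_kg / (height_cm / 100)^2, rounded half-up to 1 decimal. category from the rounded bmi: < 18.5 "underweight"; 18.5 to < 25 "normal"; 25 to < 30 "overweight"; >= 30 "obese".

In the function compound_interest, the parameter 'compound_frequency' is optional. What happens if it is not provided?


The compound_interest spec declares:
  - compound_frequency (integer, optional): Times compounded per year [values: 1, 4, 12, 365] [default: 12]
It defaults to 12


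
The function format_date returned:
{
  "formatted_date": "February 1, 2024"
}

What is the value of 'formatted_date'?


February 1, 2024


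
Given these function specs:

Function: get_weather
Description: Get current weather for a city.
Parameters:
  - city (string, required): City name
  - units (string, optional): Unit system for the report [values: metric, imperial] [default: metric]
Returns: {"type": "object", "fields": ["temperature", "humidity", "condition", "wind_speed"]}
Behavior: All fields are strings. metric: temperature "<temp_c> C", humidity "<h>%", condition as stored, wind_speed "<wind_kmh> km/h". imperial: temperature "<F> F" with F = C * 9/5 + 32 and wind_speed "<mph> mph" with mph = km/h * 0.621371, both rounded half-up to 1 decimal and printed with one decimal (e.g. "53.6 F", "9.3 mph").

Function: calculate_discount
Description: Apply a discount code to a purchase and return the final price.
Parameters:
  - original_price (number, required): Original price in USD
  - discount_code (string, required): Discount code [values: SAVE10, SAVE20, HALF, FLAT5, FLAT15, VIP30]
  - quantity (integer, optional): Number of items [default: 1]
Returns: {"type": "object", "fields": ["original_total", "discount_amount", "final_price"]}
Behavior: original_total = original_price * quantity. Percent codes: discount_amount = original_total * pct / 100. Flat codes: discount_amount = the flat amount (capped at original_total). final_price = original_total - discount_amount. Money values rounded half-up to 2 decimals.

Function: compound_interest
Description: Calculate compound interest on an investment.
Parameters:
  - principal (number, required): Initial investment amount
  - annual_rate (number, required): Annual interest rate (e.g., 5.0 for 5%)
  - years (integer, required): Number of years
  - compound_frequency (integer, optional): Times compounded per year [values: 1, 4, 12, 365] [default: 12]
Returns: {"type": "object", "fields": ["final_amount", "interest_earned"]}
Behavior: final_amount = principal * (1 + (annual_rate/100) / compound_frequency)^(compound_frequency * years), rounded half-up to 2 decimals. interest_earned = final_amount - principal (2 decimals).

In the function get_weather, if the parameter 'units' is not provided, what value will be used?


The get_weather spec declares:
  - units (string, optional): Unit system for the report [values: metric, imperial] [default: metric]
Default:
metric


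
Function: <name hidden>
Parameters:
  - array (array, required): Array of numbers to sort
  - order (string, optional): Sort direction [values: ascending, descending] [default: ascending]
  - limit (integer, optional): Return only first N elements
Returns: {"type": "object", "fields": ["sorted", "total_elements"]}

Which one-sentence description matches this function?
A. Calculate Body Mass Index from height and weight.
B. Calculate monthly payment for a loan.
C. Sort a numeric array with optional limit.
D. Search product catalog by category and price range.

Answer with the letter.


Parameters array, order, limit and return ["sorted", "total_elements"] fit: Sort a numeric array with optional limit.
C


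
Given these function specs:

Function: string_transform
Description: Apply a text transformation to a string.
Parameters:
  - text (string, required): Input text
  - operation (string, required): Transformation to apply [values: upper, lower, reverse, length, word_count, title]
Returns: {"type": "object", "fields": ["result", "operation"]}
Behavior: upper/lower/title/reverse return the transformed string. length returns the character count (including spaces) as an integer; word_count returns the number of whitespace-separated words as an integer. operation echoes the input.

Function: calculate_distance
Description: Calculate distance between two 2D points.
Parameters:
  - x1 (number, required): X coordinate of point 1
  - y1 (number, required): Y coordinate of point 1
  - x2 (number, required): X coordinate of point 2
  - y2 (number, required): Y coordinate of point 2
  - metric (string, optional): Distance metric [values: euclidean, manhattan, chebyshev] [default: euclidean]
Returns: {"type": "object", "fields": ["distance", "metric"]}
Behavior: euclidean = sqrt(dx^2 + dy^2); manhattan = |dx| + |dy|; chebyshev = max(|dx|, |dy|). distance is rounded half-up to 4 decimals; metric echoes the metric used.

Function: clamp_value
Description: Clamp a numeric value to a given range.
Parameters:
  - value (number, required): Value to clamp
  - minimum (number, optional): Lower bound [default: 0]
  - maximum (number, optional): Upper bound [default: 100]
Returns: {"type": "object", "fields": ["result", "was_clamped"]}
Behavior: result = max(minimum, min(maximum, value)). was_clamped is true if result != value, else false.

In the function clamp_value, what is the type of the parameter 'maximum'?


The clamp_value spec declares:
  - maximum (number, optional): Upper bound [default: 100]
Type:
number


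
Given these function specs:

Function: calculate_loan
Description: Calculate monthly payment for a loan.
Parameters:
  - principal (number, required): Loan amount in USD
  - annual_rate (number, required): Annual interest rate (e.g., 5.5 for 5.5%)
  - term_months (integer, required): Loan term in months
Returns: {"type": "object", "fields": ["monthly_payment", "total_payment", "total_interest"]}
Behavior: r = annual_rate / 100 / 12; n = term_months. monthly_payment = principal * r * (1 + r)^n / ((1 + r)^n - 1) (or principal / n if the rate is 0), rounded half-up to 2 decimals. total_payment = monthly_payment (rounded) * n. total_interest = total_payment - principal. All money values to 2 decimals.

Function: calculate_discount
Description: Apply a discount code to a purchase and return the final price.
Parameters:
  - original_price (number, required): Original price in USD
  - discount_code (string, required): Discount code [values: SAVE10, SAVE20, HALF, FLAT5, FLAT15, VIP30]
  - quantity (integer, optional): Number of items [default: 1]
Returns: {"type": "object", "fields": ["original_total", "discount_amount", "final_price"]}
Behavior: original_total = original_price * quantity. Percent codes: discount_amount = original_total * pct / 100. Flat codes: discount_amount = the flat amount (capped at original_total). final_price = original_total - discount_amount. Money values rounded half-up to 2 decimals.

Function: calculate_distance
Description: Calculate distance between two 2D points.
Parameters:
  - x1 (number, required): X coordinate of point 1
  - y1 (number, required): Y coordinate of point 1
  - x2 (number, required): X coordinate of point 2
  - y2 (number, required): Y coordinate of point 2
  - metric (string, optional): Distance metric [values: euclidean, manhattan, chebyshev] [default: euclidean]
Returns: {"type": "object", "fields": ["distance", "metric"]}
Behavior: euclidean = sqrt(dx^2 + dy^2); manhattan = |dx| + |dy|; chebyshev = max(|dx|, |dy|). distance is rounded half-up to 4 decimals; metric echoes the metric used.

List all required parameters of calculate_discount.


Parameters of calculate_discount and their required/optional flag:
  original_price: required
  discount_code: required
  quantity: optional
discount_code, original_price


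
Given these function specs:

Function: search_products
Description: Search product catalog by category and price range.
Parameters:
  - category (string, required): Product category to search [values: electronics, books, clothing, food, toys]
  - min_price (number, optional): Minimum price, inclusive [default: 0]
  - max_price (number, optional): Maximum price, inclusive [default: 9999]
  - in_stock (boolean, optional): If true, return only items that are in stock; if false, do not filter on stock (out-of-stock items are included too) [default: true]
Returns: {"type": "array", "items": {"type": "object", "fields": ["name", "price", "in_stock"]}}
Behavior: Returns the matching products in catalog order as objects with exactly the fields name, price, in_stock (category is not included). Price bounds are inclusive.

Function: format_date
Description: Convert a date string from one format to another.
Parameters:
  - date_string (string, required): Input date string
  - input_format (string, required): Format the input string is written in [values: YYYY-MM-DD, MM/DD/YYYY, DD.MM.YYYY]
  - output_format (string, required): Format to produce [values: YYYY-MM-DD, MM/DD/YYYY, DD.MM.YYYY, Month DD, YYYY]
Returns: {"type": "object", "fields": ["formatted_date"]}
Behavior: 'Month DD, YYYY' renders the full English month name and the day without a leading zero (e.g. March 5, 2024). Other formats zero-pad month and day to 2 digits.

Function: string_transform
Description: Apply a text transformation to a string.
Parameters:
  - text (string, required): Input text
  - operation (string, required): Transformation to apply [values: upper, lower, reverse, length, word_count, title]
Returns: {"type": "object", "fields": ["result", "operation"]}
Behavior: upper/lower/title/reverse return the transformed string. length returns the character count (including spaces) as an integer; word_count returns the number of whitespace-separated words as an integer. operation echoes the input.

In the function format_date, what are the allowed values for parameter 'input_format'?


The format_date spec declares:
  - input_format (string, required): Format the input string is written in [values: YYYY-MM-DD, MM/DD/YYYY, DD.MM.YYYY]
Allowed values:
YYYY-MM-DD, MM/DD/YYYY, DD.MM.YYYY


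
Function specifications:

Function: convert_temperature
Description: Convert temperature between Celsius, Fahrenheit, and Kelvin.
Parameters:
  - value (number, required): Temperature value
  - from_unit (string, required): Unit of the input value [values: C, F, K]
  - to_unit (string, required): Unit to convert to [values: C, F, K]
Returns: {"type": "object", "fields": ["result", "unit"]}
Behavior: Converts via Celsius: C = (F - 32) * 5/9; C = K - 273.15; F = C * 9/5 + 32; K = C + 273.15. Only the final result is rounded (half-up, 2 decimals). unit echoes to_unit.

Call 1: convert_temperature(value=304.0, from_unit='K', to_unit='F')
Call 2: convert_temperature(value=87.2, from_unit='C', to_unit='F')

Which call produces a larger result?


Call 1:
  To C: 304 - 273.15 = 30.85
  To F: 30.85 * 9/5 + 32 = 87.53
  Round to 2 decimals: 87.53
  -> 87.53 F
Call 2:
  Input already in C: 87.2
  To F: 87.2 * 9/5 + 32 = 188.96
  Round to 2 decimals: 188.96
  -> 188.96 F
Call 2 (188.96 F)


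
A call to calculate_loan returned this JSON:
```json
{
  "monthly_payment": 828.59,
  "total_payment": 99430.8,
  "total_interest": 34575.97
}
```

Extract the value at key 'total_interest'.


34575.97


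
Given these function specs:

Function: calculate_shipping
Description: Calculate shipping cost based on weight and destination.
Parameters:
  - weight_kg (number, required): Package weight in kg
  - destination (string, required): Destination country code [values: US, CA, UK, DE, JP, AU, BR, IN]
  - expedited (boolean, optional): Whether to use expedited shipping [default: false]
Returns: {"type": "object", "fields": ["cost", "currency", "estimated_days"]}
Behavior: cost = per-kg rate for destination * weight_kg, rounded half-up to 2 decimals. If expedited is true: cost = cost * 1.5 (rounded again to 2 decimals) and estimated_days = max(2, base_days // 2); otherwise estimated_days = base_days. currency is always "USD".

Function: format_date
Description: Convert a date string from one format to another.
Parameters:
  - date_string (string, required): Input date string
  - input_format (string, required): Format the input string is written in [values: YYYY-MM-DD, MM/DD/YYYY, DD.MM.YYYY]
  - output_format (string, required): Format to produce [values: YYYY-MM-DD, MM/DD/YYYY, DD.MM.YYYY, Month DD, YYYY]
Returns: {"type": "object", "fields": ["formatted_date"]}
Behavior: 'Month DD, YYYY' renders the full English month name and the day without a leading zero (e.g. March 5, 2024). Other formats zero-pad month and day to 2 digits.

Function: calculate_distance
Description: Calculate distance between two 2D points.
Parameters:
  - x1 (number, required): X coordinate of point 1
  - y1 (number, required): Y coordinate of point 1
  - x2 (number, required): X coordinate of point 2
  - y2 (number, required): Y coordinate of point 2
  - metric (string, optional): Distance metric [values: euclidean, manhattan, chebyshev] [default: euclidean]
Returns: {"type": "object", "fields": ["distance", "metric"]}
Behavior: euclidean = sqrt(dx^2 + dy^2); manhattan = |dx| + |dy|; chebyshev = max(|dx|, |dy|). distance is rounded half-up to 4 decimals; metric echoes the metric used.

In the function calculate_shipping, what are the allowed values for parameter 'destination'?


The calculate_shipping spec declares:
  - destination (string, required): Destination country code [values: US, CA, UK, DE, JP, AU, BR, IN]
Allowed values:
US, CA, UK, DE, JP, AU, BR, IN


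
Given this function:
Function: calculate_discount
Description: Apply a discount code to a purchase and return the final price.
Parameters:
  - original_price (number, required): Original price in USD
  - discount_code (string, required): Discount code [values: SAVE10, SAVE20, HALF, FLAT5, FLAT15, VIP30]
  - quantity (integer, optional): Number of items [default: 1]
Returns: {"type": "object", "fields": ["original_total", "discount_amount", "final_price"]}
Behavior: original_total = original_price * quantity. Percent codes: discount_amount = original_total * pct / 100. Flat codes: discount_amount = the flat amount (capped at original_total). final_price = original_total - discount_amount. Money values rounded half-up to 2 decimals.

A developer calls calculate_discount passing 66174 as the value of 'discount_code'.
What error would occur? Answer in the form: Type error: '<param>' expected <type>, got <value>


Spec: 'discount_code' is declared as string; 66174 is an integer.
Type error: 'discount_code' expected string, got 66174


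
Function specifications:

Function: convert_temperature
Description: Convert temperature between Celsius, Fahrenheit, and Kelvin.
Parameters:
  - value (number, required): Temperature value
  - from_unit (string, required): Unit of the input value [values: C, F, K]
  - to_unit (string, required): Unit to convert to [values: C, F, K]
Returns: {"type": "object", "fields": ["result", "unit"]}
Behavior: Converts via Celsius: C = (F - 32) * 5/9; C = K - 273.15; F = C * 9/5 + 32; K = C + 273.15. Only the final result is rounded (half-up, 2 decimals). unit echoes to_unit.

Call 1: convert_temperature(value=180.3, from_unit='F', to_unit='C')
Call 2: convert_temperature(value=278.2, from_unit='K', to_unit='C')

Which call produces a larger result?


Call 1:
  To C: (180.3 - 32) * 5/9 = 82.388889
  Target is C: 82.388889
  Round to 2 decimals: 82.39
  -> 82.39 C
Call 2:
  To C: 278.2 - 273.15 = 5.05
  Target is C: 5.05
  Round to 2 decimals: 5.05
  -> 5.05 C
Call 1 (82.39 C)


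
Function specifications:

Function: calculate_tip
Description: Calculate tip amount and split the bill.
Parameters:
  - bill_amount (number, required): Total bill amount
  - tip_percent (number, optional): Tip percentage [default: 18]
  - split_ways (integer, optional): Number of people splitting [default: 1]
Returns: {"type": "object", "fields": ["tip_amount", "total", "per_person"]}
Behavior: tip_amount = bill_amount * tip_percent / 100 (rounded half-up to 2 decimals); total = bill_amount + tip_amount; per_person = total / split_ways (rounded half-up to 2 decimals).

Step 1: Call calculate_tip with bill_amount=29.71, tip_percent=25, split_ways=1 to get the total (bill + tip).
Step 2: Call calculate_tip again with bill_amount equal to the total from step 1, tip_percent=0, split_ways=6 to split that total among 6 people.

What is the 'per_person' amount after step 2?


Step 1: calculate_tip(bill_amount=29.71, tip_percent=25, split_ways=1)
  tip_amount = 29.71 * 25/100 = 7.4275 -> 7.43
  total = 29.71 + 7.43 = 37.14
  per_person = 37.14 / 1 = 37.14 -> 37.14
  -> total = 37.14
Step 2: calculate_tip(bill_amount=37.14, tip_percent=0, split_ways=6)
  tip_amount = 37.14 * 0/100 = 0 -> 0.00
  total = 37.14 + 0.00 = 37.14
  per_person = 37.14 / 6 = 6.19 -> 6.19
  -> per_person = 6.19
$6.19


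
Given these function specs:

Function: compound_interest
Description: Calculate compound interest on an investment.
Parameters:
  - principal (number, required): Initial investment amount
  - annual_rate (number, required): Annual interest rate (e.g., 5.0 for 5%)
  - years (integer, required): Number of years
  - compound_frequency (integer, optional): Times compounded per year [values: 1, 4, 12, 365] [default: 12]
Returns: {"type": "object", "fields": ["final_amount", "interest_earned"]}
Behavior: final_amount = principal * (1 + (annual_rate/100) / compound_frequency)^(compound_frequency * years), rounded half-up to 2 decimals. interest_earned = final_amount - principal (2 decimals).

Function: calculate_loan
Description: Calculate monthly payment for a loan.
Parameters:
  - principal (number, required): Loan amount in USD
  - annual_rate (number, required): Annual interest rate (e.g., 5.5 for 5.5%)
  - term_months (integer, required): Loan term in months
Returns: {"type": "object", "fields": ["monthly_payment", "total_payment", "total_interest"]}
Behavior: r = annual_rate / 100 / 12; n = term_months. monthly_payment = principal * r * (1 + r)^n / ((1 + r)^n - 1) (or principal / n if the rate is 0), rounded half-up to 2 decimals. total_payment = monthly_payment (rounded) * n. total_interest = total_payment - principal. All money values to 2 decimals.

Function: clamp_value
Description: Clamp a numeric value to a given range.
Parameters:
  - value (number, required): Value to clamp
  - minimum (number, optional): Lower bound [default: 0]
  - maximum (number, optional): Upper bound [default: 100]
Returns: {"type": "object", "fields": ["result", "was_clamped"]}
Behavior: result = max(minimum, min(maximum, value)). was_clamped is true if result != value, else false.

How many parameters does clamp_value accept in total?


Parameters of clamp_value: value (required), minimum (optional), maximum (optional)
Total:
3


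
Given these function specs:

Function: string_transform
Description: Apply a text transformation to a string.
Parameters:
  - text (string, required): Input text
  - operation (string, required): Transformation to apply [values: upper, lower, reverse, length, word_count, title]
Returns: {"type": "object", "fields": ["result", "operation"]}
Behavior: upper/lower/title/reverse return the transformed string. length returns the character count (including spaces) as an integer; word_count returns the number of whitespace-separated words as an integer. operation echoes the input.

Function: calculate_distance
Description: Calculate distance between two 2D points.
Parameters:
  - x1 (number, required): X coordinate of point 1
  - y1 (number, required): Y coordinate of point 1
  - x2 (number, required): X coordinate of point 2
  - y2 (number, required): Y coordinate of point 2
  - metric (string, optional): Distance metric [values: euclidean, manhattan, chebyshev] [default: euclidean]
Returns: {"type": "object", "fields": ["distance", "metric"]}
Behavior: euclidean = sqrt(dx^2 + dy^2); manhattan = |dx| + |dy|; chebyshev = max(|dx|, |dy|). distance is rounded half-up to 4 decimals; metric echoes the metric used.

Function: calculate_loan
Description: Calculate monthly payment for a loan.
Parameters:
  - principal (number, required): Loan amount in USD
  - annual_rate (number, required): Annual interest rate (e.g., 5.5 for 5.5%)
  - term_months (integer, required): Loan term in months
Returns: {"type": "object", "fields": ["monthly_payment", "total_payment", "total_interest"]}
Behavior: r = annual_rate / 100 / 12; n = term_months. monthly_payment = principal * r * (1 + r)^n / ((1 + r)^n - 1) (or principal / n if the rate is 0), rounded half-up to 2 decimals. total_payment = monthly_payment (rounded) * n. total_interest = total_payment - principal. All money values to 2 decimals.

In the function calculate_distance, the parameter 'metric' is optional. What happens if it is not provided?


The calculate_distance spec declares:
  - metric (string, optional): Distance metric [values: euclidean, manhattan, chebyshev] [default: euclidean]
It defaults to euclidean
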